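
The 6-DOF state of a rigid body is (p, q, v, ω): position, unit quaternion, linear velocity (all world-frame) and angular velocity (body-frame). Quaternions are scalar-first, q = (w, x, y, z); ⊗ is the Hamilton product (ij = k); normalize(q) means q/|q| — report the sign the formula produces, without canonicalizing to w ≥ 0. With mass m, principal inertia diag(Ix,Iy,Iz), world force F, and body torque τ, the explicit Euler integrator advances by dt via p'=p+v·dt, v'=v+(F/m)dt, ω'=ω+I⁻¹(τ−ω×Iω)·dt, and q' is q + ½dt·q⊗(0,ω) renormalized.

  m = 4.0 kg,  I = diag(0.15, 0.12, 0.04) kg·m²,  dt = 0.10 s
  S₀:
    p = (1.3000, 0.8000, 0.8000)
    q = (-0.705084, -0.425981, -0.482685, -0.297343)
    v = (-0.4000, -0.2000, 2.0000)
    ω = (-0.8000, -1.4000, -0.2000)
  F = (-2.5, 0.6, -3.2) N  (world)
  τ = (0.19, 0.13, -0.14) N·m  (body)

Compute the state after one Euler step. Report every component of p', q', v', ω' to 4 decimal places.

p' = (1.2600, 0.7800, 1.0000)
q' = (-0.7564, -0.4124, -0.4243, -0.2789)
v' = (-0.4625, -0.1850, 1.9200)
ω' = (-0.6584, -1.3063, -0.4660)

new position p' = (1.2600, 0.7800, 1.0000)
v' = v + a·dt = (-0.4625, -0.1850, 1.9200)
ω×(Iω) gyroscopic = (-0.0224, 0.0176, -0.0336)
α = I⁻¹(τ − ω×Iω) = (1.4160, 0.9367, -2.6600)
ω + α·dt = (-0.6584, -1.3063, -0.4660)
Hamilton product q⊗(0,ω) = (-1.0760124, 0.2443240, 1.1397958, 0.3512422)
q + ½dt·q⊗(0,ω), renormalized = (-0.7564, -0.4124, -0.4243, -0.2789)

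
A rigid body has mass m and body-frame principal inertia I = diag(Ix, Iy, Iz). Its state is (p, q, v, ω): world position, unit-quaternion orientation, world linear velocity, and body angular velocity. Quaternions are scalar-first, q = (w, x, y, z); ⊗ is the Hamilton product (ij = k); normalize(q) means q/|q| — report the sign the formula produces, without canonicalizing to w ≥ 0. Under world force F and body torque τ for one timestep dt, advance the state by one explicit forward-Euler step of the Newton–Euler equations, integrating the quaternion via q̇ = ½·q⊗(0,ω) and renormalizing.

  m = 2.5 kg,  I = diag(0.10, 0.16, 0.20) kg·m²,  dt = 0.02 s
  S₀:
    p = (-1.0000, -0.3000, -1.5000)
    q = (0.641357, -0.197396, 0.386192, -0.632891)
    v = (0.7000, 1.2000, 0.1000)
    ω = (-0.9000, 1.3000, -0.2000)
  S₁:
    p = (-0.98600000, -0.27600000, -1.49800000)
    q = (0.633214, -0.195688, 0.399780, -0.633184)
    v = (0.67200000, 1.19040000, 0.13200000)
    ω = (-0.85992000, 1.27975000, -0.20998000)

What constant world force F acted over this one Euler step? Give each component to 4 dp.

F = (-3.5000, -1.2000, 4.0000)

v₁ − v₀ = (-0.02800000, -0.00960000, 0.03200000)
m·(v₁−v₀)/dt = (-3.5000, -1.2000, 4.0000)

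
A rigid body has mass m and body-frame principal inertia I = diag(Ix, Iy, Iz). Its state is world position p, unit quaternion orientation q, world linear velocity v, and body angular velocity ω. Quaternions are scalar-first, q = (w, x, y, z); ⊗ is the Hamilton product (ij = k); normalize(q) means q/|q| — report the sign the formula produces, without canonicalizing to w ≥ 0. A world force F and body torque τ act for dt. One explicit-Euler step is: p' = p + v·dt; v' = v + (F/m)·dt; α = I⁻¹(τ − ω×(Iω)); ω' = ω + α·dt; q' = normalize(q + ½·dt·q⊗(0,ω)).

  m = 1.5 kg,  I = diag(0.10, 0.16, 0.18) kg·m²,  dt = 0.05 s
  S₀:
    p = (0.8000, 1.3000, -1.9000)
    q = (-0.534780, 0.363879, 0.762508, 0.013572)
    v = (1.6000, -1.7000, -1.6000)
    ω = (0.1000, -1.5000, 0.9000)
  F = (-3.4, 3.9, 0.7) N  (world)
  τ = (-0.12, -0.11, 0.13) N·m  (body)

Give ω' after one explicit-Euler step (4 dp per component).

ω' = (0.0535, -1.5321, 0.9386)

angular accel α = (-0.9300, -0.6425, 0.7722)
ω' = ω + α·dt = (0.0535, -1.5321, 0.9386)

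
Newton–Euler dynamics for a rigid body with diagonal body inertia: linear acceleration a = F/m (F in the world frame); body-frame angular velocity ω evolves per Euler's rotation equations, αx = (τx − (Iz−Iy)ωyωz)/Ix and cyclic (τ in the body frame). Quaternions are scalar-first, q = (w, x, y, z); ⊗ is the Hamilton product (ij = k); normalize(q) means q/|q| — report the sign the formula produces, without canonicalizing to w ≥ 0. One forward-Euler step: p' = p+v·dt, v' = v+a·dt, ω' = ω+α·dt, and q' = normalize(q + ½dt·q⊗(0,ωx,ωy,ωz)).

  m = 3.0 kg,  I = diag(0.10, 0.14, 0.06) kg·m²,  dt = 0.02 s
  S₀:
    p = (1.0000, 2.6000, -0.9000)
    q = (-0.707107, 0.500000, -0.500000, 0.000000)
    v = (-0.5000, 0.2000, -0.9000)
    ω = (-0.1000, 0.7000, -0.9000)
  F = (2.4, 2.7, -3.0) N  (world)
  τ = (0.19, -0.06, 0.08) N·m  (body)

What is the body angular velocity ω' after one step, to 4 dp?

precession coupling ω×(Iω) = (0.0504, 0.0036, -0.0028)
α = I⁻¹(τ − ω×Iω) = (1.3960, -0.4543, 1.3800)
ω' = ω + α·dt = (-0.0721, 0.6909, -0.8724)

ω' = (-0.0721, 0.6909, -0.8724)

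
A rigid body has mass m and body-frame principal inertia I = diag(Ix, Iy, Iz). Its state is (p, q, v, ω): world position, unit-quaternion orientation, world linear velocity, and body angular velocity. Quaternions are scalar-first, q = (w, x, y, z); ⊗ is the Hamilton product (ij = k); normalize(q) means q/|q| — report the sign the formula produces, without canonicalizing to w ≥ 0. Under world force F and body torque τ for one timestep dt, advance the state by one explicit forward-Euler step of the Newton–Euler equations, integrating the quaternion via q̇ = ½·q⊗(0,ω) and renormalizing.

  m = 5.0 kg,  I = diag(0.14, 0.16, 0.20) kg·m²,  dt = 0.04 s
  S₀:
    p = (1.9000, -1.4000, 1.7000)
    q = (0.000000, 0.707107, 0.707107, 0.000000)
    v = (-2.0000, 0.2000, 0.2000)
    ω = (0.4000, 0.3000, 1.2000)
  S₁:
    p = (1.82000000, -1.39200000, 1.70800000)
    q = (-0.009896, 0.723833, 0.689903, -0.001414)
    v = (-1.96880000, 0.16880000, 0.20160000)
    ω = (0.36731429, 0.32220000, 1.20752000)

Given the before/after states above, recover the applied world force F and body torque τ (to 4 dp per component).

Δv = v₁−v₀ = (0.03120000, -0.03120000, 0.00160000)
F = m·Δv/dt = (3.9000, -3.9000, 0.2000)
rate change Δω = (-0.03268571, 0.02220000, 0.00752000)
precession coupling = (0.0144, -0.0288, 0.0024)
τ = I·(Δω/dt) + ω₀×(Iω₀) = (-0.1000, 0.0600, 0.0400)

F = (3.9000, -3.9000, 0.2000)
τ = (-0.1000, 0.0600, 0.0400)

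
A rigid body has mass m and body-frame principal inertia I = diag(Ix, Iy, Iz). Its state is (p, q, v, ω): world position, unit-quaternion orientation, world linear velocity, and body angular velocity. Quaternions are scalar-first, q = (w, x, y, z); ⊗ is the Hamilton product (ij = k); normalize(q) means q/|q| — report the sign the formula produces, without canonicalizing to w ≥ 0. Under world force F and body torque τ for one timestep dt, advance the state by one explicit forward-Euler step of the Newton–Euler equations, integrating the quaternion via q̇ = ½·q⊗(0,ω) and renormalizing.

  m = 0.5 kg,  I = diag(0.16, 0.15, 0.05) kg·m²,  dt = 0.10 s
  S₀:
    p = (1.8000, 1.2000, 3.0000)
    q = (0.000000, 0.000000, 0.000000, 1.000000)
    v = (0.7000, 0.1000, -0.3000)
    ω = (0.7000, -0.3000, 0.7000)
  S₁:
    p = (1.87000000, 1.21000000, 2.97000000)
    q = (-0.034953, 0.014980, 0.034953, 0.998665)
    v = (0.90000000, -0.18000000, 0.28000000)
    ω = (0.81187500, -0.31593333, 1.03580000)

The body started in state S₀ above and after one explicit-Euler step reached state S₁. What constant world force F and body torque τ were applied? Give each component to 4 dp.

F = (1.0000, -1.4000, 2.9000)
τ = (0.2000, 0.0300, 0.1700)

v₁ − v₀ = (0.20000000, -0.28000000, 0.58000000)
applied force F = (1.0000, -1.4000, 2.9000)
rate change Δω = (0.11187500, -0.01593333, 0.33580000)
ω₀×(Iω₀) = (0.0210, 0.0539, 0.0021)
τ = I·(Δω/dt) + ω₀×(Iω₀) = (0.2000, 0.0300, 0.1700)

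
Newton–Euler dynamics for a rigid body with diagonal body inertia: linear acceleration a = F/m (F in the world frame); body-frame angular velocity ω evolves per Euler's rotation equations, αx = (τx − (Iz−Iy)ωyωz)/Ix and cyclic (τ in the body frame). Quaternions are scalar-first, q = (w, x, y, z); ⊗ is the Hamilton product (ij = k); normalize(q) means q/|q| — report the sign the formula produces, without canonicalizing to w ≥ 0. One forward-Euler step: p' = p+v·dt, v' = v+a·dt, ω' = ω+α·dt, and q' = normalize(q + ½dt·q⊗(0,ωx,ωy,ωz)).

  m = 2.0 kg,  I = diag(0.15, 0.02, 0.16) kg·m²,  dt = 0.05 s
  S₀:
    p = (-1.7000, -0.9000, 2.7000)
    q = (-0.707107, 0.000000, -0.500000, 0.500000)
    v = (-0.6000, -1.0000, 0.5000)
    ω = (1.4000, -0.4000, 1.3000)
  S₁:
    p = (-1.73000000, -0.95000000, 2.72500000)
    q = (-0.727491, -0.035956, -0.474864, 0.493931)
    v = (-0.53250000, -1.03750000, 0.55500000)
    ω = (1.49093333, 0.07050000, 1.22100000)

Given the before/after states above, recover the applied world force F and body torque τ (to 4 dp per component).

F = (2.7000, -1.5000, 2.2000)
τ = (0.2000, 0.1700, -0.1800)

velocity change Δv = (0.06750000, -0.03750000, 0.05500000)
m·(v₁−v₀)/dt = (2.7000, -1.5000, 2.2000)
rate change Δω = (0.09093333, 0.47050000, -0.07900000)
precession coupling = (-0.0728, -0.0182, 0.0728)
applied torque τ = (0.2000, 0.1700, -0.1800)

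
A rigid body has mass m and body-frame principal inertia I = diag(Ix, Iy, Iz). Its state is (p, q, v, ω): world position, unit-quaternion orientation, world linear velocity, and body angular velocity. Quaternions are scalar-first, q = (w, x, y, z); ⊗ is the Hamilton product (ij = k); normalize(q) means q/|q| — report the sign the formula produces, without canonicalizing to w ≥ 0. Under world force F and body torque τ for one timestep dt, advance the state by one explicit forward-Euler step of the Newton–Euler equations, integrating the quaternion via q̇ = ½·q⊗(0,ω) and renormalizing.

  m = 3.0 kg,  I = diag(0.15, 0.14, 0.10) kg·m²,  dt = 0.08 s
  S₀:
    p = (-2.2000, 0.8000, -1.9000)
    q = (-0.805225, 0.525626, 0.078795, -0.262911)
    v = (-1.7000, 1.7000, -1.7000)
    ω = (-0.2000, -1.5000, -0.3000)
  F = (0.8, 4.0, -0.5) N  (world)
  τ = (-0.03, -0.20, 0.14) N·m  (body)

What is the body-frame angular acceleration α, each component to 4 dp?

α = (-0.0800, -1.4500, 1.4300)

ω×(Iω) gyroscopic = (-0.0180, 0.0030, -0.0030)
α = I⁻¹(τ − ω×Iω) = (-0.0800, -1.4500, 1.4300)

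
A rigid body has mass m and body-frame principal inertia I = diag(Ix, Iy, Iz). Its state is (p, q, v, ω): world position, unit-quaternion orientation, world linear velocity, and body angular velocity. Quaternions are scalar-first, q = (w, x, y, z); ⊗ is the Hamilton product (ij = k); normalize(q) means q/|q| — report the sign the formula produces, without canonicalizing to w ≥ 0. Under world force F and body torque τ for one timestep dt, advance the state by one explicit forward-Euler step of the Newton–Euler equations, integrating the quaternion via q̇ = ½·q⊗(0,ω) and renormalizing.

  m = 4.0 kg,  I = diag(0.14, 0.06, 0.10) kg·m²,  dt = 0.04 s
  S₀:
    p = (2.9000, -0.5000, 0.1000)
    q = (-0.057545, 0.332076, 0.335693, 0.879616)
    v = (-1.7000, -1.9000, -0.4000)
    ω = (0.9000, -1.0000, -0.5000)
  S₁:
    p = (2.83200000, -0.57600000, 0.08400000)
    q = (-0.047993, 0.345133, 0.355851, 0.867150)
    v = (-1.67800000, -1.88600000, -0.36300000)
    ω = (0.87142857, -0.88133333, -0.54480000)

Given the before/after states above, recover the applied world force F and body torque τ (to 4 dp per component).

ω₁ − ω₀ = (-0.02857143, 0.11866667, -0.04480000)
applied torque τ = (-0.0800, 0.1600, -0.0400)
v₁ − v₀ = (0.02200000, 0.01400000, 0.03700000)
m·(v₁−v₀)/dt = (2.2000, 1.4000, 3.7000)

F = (2.2000, 1.4000, 3.7000)
τ = (-0.0800, 0.1600, -0.0400)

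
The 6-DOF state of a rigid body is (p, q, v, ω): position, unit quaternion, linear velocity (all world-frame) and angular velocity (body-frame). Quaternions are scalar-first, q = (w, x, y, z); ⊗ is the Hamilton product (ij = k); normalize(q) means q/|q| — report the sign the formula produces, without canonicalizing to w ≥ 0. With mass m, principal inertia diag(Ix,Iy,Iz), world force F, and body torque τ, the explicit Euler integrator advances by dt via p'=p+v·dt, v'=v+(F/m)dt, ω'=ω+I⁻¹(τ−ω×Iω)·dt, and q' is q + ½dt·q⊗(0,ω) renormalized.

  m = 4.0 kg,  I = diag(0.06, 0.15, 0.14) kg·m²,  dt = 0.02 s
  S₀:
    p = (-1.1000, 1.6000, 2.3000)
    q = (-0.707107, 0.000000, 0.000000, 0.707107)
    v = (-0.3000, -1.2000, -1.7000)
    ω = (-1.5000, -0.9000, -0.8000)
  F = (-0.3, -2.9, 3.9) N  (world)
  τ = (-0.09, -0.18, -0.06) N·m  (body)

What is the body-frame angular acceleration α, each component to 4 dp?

precession coupling ω×(Iω) = (-0.0072, -0.0960, 0.1215)
α = I⁻¹(τ − ω×Iω) = (-1.3800, -0.5600, -1.2964)

α = (-1.3800, -0.5600, -1.2964)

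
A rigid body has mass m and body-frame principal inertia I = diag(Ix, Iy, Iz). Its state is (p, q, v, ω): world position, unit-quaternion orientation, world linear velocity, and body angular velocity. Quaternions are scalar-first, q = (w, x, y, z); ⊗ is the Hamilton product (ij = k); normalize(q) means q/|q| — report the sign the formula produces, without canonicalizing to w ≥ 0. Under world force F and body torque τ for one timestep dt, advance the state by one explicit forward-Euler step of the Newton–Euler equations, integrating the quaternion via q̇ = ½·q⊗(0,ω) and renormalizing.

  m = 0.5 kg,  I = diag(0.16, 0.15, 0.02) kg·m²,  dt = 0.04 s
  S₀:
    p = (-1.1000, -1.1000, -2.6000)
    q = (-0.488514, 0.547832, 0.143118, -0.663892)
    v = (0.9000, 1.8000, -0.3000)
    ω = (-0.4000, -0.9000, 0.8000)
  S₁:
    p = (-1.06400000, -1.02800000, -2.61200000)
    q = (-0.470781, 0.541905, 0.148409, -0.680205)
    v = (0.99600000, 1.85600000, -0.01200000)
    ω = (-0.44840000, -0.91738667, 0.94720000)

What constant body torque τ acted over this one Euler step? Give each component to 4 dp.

τ = (-0.1000, -0.1100, 0.0700)

Δω = ω₁−ω₀ = (-0.04840000, -0.01738667, 0.14720000)
gyro term ω₀×Iω₀ = (0.0936, -0.0448, -0.0036)
applied torque τ = (-0.1000, -0.1100, 0.0700)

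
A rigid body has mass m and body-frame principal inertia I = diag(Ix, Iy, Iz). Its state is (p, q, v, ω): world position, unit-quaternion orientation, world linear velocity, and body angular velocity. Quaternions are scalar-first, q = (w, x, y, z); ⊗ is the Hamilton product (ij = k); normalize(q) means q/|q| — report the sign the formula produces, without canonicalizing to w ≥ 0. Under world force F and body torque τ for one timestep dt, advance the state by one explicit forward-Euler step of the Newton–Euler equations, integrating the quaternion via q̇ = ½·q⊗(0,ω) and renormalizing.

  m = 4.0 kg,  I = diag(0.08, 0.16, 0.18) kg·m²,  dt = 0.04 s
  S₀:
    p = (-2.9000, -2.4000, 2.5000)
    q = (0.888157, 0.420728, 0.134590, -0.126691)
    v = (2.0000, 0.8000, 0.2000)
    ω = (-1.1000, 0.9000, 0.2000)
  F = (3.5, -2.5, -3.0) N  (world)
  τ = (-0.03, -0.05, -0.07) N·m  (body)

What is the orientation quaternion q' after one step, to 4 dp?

2q̇ = q⊗(0,ω) = (0.3670080, -0.8360328, 0.8545558, 0.7043356)
q + ½dt·q⊗(0,ω), renormalized = (0.8951, 0.4038, 0.1516, -0.1126)

q' = (0.8951, 0.4038, 0.1516, -0.1126)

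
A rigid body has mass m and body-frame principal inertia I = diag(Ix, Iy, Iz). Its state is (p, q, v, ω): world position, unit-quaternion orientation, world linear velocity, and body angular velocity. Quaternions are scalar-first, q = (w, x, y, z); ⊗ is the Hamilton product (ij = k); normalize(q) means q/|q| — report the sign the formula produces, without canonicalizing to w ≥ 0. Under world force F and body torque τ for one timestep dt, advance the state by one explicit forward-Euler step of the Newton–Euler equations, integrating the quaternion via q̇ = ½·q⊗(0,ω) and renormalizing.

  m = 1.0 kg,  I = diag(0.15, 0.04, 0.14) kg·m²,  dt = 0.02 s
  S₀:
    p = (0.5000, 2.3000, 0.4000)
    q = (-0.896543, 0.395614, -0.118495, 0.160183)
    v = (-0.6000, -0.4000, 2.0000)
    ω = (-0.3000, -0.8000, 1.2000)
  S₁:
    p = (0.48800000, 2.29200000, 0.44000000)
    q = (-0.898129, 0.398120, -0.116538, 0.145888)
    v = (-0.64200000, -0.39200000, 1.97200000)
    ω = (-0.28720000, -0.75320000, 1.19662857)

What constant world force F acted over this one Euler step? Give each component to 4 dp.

v₁ − v₀ = (-0.04200000, 0.00800000, -0.02800000)
applied force F = (-2.1000, 0.4000, -1.4000)

F = (-2.1000, 0.4000, -1.4000)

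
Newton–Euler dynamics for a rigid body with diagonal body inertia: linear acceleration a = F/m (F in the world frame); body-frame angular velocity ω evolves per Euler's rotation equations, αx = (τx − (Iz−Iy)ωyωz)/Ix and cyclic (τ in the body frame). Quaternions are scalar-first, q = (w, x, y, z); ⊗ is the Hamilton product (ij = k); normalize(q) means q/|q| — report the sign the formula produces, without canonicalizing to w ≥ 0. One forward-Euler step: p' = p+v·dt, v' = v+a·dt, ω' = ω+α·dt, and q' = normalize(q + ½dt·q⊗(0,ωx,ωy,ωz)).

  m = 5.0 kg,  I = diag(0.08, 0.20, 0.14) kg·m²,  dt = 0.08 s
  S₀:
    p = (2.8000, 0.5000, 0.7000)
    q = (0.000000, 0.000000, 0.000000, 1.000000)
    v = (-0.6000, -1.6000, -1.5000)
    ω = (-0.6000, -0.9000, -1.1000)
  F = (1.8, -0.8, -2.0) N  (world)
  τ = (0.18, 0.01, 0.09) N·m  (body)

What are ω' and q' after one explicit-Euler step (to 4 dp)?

angular accel α = (2.9925, 0.2480, 0.1800)
ω + α·dt = (-0.3606, -0.8802, -1.0856)
Hamilton product q⊗(0,ω) = (1.1000000, 0.9000000, -0.6000000, 0.0000000)
q + ½dt·q⊗(0,ω), renormalized = (0.0439, 0.0359, -0.0240, 0.9981)

ω' = (-0.3606, -0.8802, -1.0856)
q' = (0.0439, 0.0359, -0.0240, 0.9981)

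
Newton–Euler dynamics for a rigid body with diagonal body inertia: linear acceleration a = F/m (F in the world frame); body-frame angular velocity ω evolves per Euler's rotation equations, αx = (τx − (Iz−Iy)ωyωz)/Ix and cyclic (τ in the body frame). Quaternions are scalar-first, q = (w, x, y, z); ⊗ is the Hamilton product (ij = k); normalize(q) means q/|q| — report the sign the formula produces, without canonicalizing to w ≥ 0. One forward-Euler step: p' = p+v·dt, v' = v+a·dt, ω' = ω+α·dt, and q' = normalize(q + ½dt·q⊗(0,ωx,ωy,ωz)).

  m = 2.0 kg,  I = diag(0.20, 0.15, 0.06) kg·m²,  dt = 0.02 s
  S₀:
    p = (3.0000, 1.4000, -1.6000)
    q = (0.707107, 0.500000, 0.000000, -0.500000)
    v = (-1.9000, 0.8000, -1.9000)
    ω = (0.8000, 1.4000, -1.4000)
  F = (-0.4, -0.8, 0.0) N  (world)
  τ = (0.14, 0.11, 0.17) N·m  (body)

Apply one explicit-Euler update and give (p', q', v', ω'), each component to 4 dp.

new position p' = (2.9620, 1.4160, -1.6380)
v + (F/m)dt = (-1.9040, 0.7920, -1.9000)
precession coupling ω×(Iω) = (0.1764, -0.1568, -0.0560)
α = I⁻¹(τ − ω×Iω) = (-0.1820, 1.7787, 3.7667)
ω + α·dt = (0.7964, 1.4356, -1.3247)
2q̇ = q⊗(0,ω) = (-1.1000000, 1.2656856, 1.2899498, -0.2899498)
q + ½dt·q⊗(0,ω), renormalized = (0.6959, 0.5125, 0.0129, -0.5028)

p' = (2.9620, 1.4160, -1.6380)
q' = (0.6959, 0.5125, 0.0129, -0.5028)
v' = (-1.9040, 0.7920, -1.9000)
ω' = (0.7964, 1.4356, -1.3247)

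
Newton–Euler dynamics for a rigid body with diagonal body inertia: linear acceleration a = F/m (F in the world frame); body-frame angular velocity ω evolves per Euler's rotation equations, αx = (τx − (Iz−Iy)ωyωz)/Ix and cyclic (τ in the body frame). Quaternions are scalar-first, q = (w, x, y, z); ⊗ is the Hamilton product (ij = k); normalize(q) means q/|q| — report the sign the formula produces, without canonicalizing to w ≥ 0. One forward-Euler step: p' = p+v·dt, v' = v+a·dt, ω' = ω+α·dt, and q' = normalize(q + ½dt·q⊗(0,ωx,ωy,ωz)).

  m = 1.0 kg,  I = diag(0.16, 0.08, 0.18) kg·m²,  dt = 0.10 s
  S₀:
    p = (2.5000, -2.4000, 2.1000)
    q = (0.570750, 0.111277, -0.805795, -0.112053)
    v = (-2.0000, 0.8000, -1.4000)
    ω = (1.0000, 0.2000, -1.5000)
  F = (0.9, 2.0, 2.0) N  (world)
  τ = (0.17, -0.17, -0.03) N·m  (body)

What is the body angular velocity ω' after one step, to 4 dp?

angular accel α = (1.2500, -2.5000, -0.0778)
ω + α·dt = (1.1250, -0.0500, -1.5078)

ω' = (1.1250, -0.0500, -1.5078)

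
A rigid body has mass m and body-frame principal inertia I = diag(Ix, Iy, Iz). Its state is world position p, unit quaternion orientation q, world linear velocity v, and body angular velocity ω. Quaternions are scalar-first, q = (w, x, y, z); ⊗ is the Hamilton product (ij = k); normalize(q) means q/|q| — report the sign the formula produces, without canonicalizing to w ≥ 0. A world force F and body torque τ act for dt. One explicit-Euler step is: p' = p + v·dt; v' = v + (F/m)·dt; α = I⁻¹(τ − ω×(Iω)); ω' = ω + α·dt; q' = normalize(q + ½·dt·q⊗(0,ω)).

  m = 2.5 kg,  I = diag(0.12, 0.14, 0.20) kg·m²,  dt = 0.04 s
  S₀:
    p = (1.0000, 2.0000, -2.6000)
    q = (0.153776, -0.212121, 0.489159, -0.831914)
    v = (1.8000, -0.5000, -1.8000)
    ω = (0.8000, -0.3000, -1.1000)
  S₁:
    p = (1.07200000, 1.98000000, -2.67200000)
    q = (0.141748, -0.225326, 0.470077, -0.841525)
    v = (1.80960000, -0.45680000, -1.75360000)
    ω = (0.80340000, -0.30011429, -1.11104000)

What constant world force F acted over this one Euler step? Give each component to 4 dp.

F = (0.6000, 2.7000, 2.9000)

velocity change Δv = (0.00960000, 0.04320000, 0.04640000)
applied force F = (0.6000, 2.7000, 2.9000)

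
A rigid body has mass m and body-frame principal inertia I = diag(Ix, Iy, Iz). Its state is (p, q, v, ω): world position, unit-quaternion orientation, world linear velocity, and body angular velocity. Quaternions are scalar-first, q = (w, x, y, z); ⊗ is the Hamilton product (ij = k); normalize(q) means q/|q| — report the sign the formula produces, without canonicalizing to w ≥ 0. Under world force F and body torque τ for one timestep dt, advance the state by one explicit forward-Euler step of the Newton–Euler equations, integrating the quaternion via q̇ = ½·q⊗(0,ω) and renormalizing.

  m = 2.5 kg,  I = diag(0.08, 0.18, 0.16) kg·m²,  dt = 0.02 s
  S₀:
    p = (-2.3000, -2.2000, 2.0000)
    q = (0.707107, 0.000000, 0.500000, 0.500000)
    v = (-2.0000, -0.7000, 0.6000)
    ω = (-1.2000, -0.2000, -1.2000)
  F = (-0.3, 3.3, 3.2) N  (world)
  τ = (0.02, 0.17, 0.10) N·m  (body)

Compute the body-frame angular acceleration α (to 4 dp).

ω×(Iω) gyroscopic = (-0.0048, -0.1152, 0.0240)
angular accel α = (0.3100, 1.5844, 0.4750)

α = (0.3100, 1.5844, 0.4750)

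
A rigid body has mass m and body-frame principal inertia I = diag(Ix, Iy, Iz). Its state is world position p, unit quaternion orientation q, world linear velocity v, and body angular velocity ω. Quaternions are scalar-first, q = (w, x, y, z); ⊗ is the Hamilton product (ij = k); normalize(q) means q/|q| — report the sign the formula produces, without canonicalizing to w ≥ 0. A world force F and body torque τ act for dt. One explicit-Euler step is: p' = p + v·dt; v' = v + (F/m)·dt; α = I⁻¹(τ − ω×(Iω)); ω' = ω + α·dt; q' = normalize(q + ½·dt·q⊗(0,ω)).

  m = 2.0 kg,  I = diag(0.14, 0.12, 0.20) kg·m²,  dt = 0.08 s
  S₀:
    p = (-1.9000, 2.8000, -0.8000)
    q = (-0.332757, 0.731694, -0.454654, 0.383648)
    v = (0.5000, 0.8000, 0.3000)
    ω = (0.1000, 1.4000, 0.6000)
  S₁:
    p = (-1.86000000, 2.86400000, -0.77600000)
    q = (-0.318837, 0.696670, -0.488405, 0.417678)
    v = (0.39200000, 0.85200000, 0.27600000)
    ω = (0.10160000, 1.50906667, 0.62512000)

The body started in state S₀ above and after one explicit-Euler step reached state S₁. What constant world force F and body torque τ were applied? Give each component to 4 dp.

rate change Δω = (0.00160000, 0.10906667, 0.02512000)
τ = I·(Δω/dt) + ω₀×(Iω₀) = (0.0700, 0.1600, 0.0600)
Δv = v₁−v₀ = (-0.10800000, 0.05200000, -0.02400000)
m·(v₁−v₀)/dt = (-2.7000, 1.3000, -0.6000)

F = (-2.7000, 1.3000, -0.6000)
τ = (0.0700, 0.1600, 0.0600)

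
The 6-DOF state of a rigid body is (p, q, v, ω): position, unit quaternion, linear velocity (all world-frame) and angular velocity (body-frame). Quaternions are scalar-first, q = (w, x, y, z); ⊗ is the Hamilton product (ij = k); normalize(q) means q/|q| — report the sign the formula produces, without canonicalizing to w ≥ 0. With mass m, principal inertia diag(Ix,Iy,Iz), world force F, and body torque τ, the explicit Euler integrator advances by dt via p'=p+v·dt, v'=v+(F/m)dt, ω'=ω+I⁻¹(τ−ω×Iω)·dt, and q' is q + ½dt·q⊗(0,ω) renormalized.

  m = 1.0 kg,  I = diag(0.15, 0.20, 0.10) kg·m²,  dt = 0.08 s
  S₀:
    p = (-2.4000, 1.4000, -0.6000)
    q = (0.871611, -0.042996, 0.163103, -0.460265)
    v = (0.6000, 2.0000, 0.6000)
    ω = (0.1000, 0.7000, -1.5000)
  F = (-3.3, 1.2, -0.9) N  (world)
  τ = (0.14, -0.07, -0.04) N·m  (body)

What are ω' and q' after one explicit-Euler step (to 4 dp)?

ω' = (0.1187, 0.6750, -1.5348)
q' = (0.8378, -0.0363, 0.1827, -0.5133)

angular accel α = (0.2333, -0.3125, -0.4350)
ω' = ω + α·dt = (0.1187, 0.6750, -1.5348)
Hamilton product q⊗(0,ω) = (-0.8002700, 0.1646921, 0.4996072, -1.3538240)
updated quaternion q' = (0.8378, -0.0363, 0.1827, -0.5133)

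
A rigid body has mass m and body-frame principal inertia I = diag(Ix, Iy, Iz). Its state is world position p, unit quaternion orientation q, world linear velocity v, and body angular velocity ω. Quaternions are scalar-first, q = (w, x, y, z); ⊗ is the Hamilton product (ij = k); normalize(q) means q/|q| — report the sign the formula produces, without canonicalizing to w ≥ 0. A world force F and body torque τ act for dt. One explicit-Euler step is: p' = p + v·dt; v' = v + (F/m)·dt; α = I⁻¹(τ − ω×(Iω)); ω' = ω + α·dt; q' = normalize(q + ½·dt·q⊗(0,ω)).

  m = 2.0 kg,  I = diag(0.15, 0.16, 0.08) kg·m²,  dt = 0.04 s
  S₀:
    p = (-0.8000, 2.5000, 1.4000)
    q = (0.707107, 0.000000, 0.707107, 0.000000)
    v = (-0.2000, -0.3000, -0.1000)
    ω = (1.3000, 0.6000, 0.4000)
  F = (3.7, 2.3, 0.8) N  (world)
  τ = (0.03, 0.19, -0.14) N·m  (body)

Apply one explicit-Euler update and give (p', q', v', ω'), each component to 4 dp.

α = I⁻¹(τ − ω×Iω) = (0.3280, 0.9600, -1.8475)
ω' = ω + α·dt = (1.3131, 0.6384, 0.3261)
Hamilton product q⊗(0,ω) = (-0.4242642, 1.2020819, 0.4242642, -0.6363963)
updated quaternion q' = (0.6983, 0.0240, 0.7153, -0.0127)
a = (1.8500, 1.1500, 0.4000)
p' = p + v·dt = (-0.8080, 2.4880, 1.3960)
new velocity v' = (-0.1260, -0.2540, -0.0840)

p' = (-0.8080, 2.4880, 1.3960)
q' = (0.6983, 0.0240, 0.7153, -0.0127)
v' = (-0.1260, -0.2540, -0.0840)
ω' = (1.3131, 0.6384, 0.3261)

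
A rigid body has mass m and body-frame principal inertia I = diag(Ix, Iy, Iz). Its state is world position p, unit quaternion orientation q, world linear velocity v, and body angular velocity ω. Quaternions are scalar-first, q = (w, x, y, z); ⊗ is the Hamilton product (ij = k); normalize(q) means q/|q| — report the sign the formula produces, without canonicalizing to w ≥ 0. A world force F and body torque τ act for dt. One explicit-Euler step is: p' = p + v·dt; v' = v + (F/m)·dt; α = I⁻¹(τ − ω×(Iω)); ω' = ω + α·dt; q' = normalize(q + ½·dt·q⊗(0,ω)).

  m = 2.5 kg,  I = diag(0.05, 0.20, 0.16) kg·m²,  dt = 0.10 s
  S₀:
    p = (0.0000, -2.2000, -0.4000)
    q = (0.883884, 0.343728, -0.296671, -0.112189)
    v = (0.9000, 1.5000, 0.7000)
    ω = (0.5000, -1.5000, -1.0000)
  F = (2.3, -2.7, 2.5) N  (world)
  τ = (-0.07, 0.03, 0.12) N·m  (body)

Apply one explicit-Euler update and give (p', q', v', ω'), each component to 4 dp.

a = (0.9200, -1.0800, 1.0000)
p + v·dt = (0.0900, -2.0500, -0.3300)
v' = v + a·dt = (0.9920, 1.3920, 0.8000)
α = I⁻¹(τ − ω×Iω) = (-0.2000, -0.1250, 1.4531)
ω' = ω + α·dt = (0.4800, -1.5125, -0.8547)
q⊗(0,ω) = (-0.7290595, 0.5703295, -1.0381925, -1.2511405)
q' = normalize(q + ½dt·q⊗(0,ω)) = (0.8437, 0.3706, -0.3471, -0.1740)

p' = (0.0900, -2.0500, -0.3300)
q' = (0.8437, 0.3706, -0.3471, -0.1740)
v' = (0.9920, 1.3920, 0.8000)
ω' = (0.4800, -1.5125, -0.8547)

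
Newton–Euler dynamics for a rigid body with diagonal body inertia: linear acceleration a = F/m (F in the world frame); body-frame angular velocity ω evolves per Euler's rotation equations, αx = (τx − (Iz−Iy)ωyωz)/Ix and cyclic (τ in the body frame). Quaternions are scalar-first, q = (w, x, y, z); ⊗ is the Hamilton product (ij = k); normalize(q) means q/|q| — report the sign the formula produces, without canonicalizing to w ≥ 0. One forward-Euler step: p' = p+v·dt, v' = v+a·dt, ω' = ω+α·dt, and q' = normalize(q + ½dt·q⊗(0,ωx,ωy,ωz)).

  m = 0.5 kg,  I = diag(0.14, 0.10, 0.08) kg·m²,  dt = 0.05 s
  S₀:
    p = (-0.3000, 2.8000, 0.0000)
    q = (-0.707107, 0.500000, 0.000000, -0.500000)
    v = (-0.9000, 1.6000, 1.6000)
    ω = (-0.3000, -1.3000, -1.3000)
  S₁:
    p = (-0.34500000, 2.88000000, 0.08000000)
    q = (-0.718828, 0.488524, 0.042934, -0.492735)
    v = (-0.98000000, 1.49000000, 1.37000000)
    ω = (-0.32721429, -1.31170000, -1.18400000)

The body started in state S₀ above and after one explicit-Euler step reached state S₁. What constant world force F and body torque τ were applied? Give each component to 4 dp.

F = (-0.8000, -1.1000, -2.3000)
τ = (-0.1100, 0.0000, 0.1700)

v₁ − v₀ = (-0.08000000, -0.11000000, -0.23000000)
m·(v₁−v₀)/dt = (-0.8000, -1.1000, -2.3000)
Δω = ω₁−ω₀ = (-0.02721429, -0.01170000, 0.11600000)
I·α + gyro = (-0.1100, 0.0000, 0.1700)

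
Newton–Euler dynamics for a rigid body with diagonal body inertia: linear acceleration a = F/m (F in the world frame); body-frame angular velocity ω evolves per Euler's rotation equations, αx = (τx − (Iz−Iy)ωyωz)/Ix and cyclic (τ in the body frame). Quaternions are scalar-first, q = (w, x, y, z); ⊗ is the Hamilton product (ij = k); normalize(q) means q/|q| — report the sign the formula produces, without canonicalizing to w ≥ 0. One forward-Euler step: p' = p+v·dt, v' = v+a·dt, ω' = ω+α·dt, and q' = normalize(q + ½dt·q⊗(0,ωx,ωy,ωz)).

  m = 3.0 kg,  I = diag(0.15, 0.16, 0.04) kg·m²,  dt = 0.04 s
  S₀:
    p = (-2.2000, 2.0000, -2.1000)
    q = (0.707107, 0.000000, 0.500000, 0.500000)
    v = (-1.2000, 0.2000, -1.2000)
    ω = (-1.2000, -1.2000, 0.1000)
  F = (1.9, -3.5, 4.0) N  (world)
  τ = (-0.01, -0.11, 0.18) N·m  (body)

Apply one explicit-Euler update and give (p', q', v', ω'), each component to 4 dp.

p' = (-2.2480, 2.0080, -2.1480)
q' = (0.7177, -0.0040, 0.4708, 0.5131)
v' = (-1.1747, 0.1533, -1.1467)
ω' = (-1.2065, -1.2242, 0.2656)

precession coupling ω×(Iω) = (0.0144, -0.0132, 0.0144)
angular accel α = (-0.1627, -0.6050, 4.1400)
ω + α·dt = (-1.2065, -1.2242, 0.2656)
2q̇ = q⊗(0,ω) = (0.5500000, -0.1985284, -1.4485284, 0.6707107)
q + ½dt·q⊗(0,ω), renormalized = (0.7177, -0.0040, 0.4708, 0.5131)
linear accel F/m = (0.6333, -1.1667, 1.3333)
p' = p + v·dt = (-2.2480, 2.0080, -2.1480)
v' = v + a·dt = (-1.1747, 0.1533, -1.1467)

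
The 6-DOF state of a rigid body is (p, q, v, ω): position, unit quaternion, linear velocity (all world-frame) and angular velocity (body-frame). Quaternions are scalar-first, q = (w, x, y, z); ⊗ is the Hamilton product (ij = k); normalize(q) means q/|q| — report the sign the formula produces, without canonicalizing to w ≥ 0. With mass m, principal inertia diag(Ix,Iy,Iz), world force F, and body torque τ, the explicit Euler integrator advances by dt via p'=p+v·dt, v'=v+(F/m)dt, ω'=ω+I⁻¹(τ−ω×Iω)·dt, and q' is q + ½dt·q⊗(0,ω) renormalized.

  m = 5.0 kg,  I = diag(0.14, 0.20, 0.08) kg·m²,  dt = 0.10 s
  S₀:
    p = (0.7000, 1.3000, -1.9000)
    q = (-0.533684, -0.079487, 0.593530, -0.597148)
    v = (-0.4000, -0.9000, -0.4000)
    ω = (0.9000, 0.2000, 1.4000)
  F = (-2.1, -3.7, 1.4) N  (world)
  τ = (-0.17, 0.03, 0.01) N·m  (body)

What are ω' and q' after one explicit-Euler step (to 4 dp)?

ω' = (0.8026, 0.1772, 1.3990)
q' = (-0.4925, -0.0558, 0.5649, -0.6597)

angular accel α = (-0.9743, -0.2280, -0.0100)
ω + α·dt = (0.8026, 0.1772, 1.3990)
2q̇ = q⊗(0,ω) = (0.7888395, 0.4700560, -0.5328882, -1.2972320)
q' = normalize(q + ½dt·q⊗(0,ω)) = (-0.4925, -0.0558, 0.5649, -0.6597)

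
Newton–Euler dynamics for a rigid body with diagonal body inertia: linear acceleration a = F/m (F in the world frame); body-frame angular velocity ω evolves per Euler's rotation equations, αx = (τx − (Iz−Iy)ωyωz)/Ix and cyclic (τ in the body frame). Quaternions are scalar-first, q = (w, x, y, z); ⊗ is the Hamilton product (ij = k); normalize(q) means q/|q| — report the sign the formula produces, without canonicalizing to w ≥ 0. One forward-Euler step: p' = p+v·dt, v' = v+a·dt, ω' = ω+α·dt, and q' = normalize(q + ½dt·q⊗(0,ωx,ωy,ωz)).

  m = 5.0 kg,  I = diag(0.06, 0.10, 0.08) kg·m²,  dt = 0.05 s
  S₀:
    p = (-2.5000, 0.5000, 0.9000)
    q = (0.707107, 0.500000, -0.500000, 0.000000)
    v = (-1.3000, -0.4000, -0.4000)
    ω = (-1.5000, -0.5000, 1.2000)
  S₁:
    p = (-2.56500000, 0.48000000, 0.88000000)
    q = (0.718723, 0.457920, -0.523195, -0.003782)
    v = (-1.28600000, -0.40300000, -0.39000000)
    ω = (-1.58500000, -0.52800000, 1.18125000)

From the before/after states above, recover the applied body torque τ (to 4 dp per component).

τ = (-0.0900, -0.0200, 0.0000)

ω₁ − ω₀ = (-0.08500000, -0.02800000, -0.01875000)
τ = I·(Δω/dt) + ω₀×(Iω₀) = (-0.0900, -0.0200, 0.0000)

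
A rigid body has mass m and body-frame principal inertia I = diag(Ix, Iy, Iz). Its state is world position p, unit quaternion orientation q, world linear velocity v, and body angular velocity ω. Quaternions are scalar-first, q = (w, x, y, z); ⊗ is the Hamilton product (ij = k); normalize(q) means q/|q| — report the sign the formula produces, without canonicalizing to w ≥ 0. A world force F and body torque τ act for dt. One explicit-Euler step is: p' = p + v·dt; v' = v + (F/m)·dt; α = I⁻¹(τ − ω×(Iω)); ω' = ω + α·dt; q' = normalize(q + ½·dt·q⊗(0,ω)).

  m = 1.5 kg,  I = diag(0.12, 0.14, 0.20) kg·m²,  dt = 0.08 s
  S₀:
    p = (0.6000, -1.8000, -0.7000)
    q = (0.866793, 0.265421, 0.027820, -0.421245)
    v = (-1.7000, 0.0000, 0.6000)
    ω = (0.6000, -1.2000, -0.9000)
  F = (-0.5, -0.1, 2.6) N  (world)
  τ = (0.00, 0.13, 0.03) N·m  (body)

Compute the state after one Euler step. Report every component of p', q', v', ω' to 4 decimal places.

p' = (0.4640, -1.8000, -0.6520)
q' = (0.8448, 0.2645, -0.0143, -0.4649)
v' = (-1.7267, -0.0053, 0.7387)
ω' = (0.5568, -1.1504, -0.8822)

ω×(Iω) gyroscopic = (0.0648, 0.0432, -0.0144)
angular accel α = (-0.5400, 0.6200, 0.2220)
ω' = ω + α·dt = (0.5568, -1.1504, -0.8822)
q⊗(0,ω) = (-0.5049891, -0.0104562, -1.0540197, -1.1153109)
q + ½dt·q⊗(0,ω), renormalized = (0.8448, 0.2645, -0.0143, -0.4649)
new position p' = (0.4640, -1.8000, -0.6520)
v' = v + a·dt = (-1.7267, -0.0053, 0.7387)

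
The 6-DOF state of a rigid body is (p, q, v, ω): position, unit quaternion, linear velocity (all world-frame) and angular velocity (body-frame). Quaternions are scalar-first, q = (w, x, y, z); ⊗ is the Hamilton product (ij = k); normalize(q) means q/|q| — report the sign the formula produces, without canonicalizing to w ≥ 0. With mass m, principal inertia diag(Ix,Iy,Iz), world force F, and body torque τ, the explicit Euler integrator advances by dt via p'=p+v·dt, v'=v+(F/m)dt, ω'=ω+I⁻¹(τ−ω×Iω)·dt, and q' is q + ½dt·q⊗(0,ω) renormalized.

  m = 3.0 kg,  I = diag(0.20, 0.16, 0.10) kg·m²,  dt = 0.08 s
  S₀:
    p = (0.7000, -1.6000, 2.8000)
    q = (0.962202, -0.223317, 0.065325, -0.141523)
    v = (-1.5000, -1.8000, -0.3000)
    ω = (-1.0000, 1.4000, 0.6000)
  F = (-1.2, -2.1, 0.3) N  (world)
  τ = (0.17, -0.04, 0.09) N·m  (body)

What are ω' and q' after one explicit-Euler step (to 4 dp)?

ω' = (-0.9118, 1.4100, 0.6272)
q' = (0.9505, -0.2516, 0.1299, -0.1280)

ω×(Iω) gyroscopic = (-0.0504, -0.0600, 0.0560)
(τ − ω×Iω)/I = (1.1020, 0.1250, 0.3400)
ω + α·dt = (-0.9118, 1.4100, 0.6272)
2q̇ = q⊗(0,ω) = (-0.2298582, -0.7248748, 1.6225960, 0.3300024)
updated quaternion q' = (0.9505, -0.2516, 0.1299, -0.1280)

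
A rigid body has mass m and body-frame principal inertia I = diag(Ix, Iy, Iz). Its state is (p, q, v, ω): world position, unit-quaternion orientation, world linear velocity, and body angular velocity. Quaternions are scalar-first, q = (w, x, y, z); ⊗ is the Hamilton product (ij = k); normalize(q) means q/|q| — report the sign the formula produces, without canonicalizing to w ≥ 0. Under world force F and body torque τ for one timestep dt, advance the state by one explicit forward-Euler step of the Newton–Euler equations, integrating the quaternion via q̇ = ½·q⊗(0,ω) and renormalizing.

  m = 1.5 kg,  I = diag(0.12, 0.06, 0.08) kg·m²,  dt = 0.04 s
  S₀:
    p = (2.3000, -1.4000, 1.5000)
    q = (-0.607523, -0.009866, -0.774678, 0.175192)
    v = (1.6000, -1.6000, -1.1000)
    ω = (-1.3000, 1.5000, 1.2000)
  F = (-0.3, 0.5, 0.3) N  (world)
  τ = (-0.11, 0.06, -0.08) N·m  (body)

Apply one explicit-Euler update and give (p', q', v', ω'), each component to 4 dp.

p' = p + v·dt = (2.3640, -1.4640, 1.4560)
v' = v + a·dt = (1.5920, -1.5867, -1.0920)
α = I⁻¹(τ − ω×Iω) = (-1.2167, 2.0400, -2.4625)
ω' = ω + α·dt = (-1.3487, 1.5816, 1.1015)
2q̇ = q⊗(0,ω) = (0.9389608, -0.4026217, -1.1271949, -1.7509080)
updated quaternion q' = (-0.5881, -0.0179, -0.7964, 0.1400)

p' = (2.3640, -1.4640, 1.4560)
q' = (-0.5881, -0.0179, -0.7964, 0.1400)
v' = (1.5920, -1.5867, -1.0920)
ω' = (-1.3487, 1.5816, 1.1015)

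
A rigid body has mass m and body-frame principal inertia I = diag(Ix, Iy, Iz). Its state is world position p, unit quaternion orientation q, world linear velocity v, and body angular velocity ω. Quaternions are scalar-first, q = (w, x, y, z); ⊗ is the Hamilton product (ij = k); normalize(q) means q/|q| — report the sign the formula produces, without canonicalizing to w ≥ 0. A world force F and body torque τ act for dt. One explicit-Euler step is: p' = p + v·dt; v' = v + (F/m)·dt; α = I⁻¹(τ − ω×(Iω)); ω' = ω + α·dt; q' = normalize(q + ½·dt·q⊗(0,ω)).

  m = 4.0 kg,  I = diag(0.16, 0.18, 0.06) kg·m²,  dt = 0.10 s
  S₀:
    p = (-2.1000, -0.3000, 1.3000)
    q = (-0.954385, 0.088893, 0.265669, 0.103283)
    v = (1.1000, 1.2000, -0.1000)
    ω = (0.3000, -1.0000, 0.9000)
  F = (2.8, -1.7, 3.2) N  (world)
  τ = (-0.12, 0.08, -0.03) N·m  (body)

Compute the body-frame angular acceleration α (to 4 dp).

α = (-1.4250, 0.2944, -0.4000)

precession coupling ω×(Iω) = (0.1080, 0.0270, -0.0060)
(τ − ω×Iω)/I = (-1.4250, 0.2944, -0.4000)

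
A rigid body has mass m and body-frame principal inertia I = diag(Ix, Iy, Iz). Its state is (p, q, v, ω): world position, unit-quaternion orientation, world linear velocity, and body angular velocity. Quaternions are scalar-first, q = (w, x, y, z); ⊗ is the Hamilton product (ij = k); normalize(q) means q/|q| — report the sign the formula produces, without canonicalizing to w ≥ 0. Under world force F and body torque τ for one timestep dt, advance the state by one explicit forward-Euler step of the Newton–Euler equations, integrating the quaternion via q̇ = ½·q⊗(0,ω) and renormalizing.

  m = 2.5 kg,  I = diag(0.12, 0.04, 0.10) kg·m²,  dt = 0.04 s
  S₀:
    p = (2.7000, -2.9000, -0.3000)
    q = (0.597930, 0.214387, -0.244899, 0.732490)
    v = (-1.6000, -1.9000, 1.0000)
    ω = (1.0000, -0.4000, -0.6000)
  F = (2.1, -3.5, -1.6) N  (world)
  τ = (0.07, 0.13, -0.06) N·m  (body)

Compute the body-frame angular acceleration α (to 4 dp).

gyro term ω×Iω = (0.0144, -0.0120, 0.0320)
α = I⁻¹(τ − ω×Iω) = (0.4633, 3.5500, -0.9200)

α = (0.4633, 3.5500, -0.9200)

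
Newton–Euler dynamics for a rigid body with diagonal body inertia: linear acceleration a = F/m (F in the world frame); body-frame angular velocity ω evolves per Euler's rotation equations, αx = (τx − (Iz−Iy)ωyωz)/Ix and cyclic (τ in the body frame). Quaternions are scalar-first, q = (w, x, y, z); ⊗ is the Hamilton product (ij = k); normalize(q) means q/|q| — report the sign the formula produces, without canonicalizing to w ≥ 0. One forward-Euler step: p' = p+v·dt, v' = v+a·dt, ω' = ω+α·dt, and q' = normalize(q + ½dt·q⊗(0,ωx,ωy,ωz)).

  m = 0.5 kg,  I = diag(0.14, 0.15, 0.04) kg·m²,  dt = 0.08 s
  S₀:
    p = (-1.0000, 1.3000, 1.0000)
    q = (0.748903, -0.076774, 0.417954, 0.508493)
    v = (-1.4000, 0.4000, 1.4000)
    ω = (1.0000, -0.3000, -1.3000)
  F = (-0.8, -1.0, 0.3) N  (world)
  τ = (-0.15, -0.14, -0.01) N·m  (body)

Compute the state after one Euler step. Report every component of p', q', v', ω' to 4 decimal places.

a = (-1.6000, -2.0000, 0.6000)
new position p' = (-1.1120, 1.3320, 1.1120)
v' = v + a·dt = (-1.5280, 0.2400, 1.4480)
angular accel α = (-0.7650, -0.0667, -0.1750)
new body rate ω' = (0.9388, -0.3053, -1.3140)
q⊗(0,ω) = (0.8632011, 0.3581107, 0.1840159, -1.3684957)
q' = normalize(q + ½dt·q⊗(0,ω)) = (0.7817, -0.0623, 0.4244, 0.4527)

p' = (-1.1120, 1.3320, 1.1120)
q' = (0.7817, -0.0623, 0.4244, 0.4527)
v' = (-1.5280, 0.2400, 1.4480)
ω' = (0.9388, -0.3053, -1.3140)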